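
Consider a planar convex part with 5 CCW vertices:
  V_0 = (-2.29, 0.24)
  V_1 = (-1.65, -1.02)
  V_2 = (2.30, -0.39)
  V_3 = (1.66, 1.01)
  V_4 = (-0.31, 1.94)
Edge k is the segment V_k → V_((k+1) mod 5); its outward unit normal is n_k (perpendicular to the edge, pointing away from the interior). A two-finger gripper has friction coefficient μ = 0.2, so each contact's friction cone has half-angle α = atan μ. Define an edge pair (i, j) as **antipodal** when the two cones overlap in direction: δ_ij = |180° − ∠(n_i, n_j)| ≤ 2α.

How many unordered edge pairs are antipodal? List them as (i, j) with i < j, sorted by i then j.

α = atan 0.2 = 11.31°;  2α = 22.62°
n_0 = (-0.8916, -0.4529)
n_1 = (+0.1575, -0.9875)
n_2 = (+0.9095, +0.4158)
n_3 = (+0.4269, +0.9043)
n_4 = (-0.6514, +0.7587)
  (0,1): δ = 107.87°  ·
  (0,2): δ = 2.36°  ✓
  (0,3): δ = 37.80°  ·
  (0,4): δ = 103.72°  ·
  (1,2): δ = 74.49°  ·
  (1,3): δ = 34.33°  ·
  (1,4): δ = 31.59°  ·
  (2,3): δ = 139.84°  ·
  (2,4): δ = 73.92°  ·
  (3,4): δ = 114.08°  ·
antipodal pairs: 1

count = 1; pairs: (0,2)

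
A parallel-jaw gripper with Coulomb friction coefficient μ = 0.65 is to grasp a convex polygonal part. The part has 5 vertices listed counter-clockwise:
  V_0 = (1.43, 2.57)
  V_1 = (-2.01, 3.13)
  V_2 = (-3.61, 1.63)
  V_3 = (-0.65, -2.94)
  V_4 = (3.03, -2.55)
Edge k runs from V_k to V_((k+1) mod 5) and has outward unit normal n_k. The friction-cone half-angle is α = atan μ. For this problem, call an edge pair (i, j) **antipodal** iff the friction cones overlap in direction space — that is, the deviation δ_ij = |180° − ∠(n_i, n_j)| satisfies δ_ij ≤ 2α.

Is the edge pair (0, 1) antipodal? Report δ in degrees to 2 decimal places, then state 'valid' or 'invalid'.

α = atan 0.65 = 33.02°;  2α = 66.05°
edge 0: e_0 = (-3.44, +0.56);  n_0 = (+0.1607, +0.9870)
edge 1: e_1 = (-1.60, -1.50);  n_1 = (-0.6839, +0.7295)
∠(n_0, n_1) = 52.40°
δ = |180° − 52.40°| = 127.60°
127.60° > 2α = 66.05°  →  invalid

δ = 127.60°, invalid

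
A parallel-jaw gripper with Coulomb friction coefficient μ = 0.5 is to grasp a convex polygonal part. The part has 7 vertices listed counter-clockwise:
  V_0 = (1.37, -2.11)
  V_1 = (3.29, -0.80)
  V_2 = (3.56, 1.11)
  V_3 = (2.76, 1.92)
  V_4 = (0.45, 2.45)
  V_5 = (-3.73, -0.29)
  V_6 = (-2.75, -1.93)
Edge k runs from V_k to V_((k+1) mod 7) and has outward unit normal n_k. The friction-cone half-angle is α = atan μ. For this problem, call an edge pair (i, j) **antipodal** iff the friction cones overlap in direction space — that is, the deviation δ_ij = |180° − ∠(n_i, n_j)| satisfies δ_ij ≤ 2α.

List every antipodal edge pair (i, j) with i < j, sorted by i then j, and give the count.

α = atan 0.5 = 26.57°;  2α = 53.13°
n_0 = (+0.5636, -0.8260)
n_1 = (+0.9902, -0.1400)
n_2 = (+0.7115, +0.7027)
n_3 = (+0.2236, +0.9747)
n_4 = (-0.5482, +0.8363)
n_5 = (-0.8584, -0.5130)
n_6 = (-0.0436, -0.9990)
  (0,1): δ = 132.35°  ·
  (0,2): δ = 79.66°  ·
  (0,3): δ = 47.23°  ✓
  (0,4): δ = 1.06°  ✓
  (0,5): δ = 86.56°  ·
  (0,6): δ = 143.19°  ·
  (1,2): δ = 127.31°  ·
  (1,3): δ = 94.88°  ·
  (1,4): δ = 48.71°  ✓
  (1,5): δ = 38.91°  ✓
  (1,6): δ = 95.54°  ·
  (2,3): δ = 147.57°  ·
  (2,4): δ = 101.40°  ·
  (2,5): δ = 13.78°  ✓
  (2,6): δ = 42.85°  ✓
  (3,4): δ = 133.83°  ·
  (3,5): δ = 46.22°  ✓
  (3,6): δ = 10.42°  ✓
  (4,5): δ = 92.38°  ·
  (4,6): δ = 35.75°  ✓
  (5,6): δ = 123.36°  ·
antipodal pairs: 9

count = 9; pairs: (0,3), (0,4), (1,4), (1,5), (2,5), (2,6), (3,5), (3,6), (4,6)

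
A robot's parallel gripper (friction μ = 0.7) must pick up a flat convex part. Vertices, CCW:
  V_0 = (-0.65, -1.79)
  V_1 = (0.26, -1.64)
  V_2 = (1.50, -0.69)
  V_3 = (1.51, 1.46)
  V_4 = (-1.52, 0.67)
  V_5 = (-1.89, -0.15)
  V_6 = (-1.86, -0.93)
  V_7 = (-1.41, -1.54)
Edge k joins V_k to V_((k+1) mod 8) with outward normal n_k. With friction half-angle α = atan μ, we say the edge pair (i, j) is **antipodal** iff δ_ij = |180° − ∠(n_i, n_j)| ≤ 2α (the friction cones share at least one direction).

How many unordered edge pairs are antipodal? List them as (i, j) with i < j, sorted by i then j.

α = atan 0.7 = 34.99°;  2α = 69.98°
n_0 = (+0.1626, -0.9867)
n_1 = (+0.6082, -0.7938)
n_2 = (+1.0000, -0.0047)
n_3 = (-0.2523, +0.9677)
n_4 = (-0.9115, +0.4113)
n_5 = (-0.9993, -0.0384)
n_6 = (-0.8047, -0.5936)
n_7 = (-0.3125, -0.9499)
  (0,1): δ = 151.90°  ·
  (0,2): δ = 99.63°  ·
  (0,3): δ = 5.25°  ✓
  (0,4): δ = 56.35°  ✓
  (0,5): δ = 82.84°  ·
  (0,6): δ = 117.06°  ·
  (0,7): δ = 152.43°  ·
  (1,2): δ = 127.72°  ·
  (1,3): δ = 22.84°  ✓
  (1,4): δ = 28.26°  ✓
  (1,5): δ = 54.75°  ✓
  (1,6): δ = 88.96°  ·
  (1,7): δ = 124.33°  ·
  (2,3): δ = 75.12°  ·
  (2,4): δ = 24.02°  ✓
  (2,5): δ = 2.47°  ✓
  (2,6): δ = 36.68°  ✓
  (2,7): δ = 72.06°  ·
  (3,4): δ = 128.90°  ·
  (3,5): δ = 102.41°  ·
  (3,6): δ = 68.20°  ✓
  (3,7): δ = 32.82°  ✓
  (4,5): δ = 153.51°  ·
  (4,6): δ = 119.30°  ·
  (4,7): δ = 83.92°  ·
  (5,6): δ = 145.79°  ·
  (5,7): δ = 110.41°  ·
  (6,7): δ = 144.62°  ·
antipodal pairs: 10

count = 10; pairs: (0,3), (0,4), (1,3), (1,4), (1,5), (2,4), (2,5), (2,6), (3,6), (3,7)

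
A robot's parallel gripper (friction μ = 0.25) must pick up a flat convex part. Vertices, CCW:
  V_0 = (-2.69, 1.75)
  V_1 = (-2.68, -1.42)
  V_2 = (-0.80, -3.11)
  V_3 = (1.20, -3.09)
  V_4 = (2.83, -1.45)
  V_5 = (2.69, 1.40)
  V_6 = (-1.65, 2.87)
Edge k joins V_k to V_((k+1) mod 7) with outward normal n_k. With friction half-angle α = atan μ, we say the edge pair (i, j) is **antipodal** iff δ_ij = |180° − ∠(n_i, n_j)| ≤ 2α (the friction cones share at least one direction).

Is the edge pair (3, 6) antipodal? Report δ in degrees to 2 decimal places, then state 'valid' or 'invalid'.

δ = 1.95°, valid

α = atan 0.25 = 14.04°;  2α = 28.07°
edge 3: e_3 = (+1.63, +1.64);  n_3 = (+0.7093, -0.7049)
edge 6: e_6 = (-1.04, -1.12);  n_6 = (-0.7328, +0.6805)
∠(n_3, n_6) = 178.05°
δ = |180° − 178.05°| = 1.95°
1.95° ≤ 2α = 28.07°  →  valid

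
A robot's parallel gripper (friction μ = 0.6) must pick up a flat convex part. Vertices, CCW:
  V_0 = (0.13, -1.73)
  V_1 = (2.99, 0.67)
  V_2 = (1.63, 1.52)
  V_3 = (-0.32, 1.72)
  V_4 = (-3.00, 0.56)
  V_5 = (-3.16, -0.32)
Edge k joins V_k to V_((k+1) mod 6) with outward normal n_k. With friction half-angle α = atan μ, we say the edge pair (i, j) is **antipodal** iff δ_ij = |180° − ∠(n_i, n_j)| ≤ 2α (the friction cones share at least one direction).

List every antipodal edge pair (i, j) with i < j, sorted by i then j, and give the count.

α = atan 0.6 = 30.96°;  2α = 61.93°
n_0 = (+0.6428, -0.7660)
n_1 = (+0.5300, +0.8480)
n_2 = (+0.1020, +0.9948)
n_3 = (-0.3972, +0.9177)
n_4 = (-0.9839, +0.1789)
n_5 = (-0.3939, -0.9191)
  (0,1): δ = 72.01°  ·
  (0,2): δ = 45.86°  ✓
  (0,3): δ = 16.60°  ✓
  (0,4): δ = 39.69°  ✓
  (0,5): δ = 116.80°  ·
  (1,2): δ = 153.85°  ·
  (1,3): δ = 124.59°  ·
  (1,4): δ = 68.30°  ·
  (1,5): δ = 8.81°  ✓
  (2,3): δ = 150.74°  ·
  (2,4): δ = 94.45°  ·
  (2,5): δ = 17.34°  ✓
  (3,4): δ = 123.71°  ·
  (3,5): δ = 46.60°  ✓
  (4,5): δ = 102.89°  ·
antipodal pairs: 6

count = 6; pairs: (0,2), (0,3), (0,4), (1,5), (2,5), (3,5)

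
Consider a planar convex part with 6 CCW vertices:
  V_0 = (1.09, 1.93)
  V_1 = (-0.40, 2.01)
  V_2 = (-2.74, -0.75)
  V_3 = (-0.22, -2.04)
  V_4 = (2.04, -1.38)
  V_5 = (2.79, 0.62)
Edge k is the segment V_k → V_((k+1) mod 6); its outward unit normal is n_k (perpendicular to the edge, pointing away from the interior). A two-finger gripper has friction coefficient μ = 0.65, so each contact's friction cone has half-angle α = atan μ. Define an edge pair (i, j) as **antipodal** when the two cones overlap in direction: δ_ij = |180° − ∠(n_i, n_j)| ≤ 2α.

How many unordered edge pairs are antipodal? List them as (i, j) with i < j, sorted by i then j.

count = 6; pairs: (0,2), (0,3), (1,3), (1,4), (2,5), (3,5)

α = atan 0.65 = 33.02°;  2α = 66.05°
n_0 = (+0.0536, +0.9986)
n_1 = (-0.7628, +0.6467)
n_2 = (-0.4557, -0.8901)
n_3 = (+0.2803, -0.9599)
n_4 = (+0.9363, -0.3511)
n_5 = (+0.6104, +0.7921)
  (0,1): δ = 127.22°  ·
  (0,2): δ = 24.03°  ✓
  (0,3): δ = 19.35°  ✓
  (0,4): δ = 72.52°  ·
  (0,5): δ = 145.46°  ·
  (1,2): δ = 76.82°  ·
  (1,3): δ = 33.43°  ✓
  (1,4): δ = 19.74°  ✓
  (1,5): δ = 92.67°  ·
  (2,3): δ = 136.61°  ·
  (2,4): δ = 83.45°  ·
  (2,5): δ = 10.51°  ✓
  (3,4): δ = 126.84°  ·
  (3,5): δ = 53.90°  ✓
  (4,5): δ = 107.06°  ·
antipodal pairs: 6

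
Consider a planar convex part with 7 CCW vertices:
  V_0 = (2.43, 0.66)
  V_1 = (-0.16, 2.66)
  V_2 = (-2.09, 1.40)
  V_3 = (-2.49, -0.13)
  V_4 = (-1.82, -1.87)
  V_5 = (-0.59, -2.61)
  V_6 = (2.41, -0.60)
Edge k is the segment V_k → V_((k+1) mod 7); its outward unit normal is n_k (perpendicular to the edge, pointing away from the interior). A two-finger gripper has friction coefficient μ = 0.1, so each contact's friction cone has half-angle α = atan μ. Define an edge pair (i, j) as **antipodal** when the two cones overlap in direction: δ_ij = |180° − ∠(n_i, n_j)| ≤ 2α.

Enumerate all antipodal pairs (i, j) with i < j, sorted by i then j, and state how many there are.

α = atan 0.1 = 5.71°;  2α = 11.42°
n_0 = (+0.6112, +0.7915)
n_1 = (-0.5467, +0.8374)
n_2 = (-0.9675, +0.2529)
n_3 = (-0.9332, -0.3593)
n_4 = (-0.5155, -0.8569)
n_5 = (+0.5566, -0.8308)
n_6 = (+0.9999, -0.0159)
  (0,1): δ = 109.19°  ·
  (0,2): δ = 66.98°  ·
  (0,3): δ = 31.27°  ·
  (0,4): δ = 6.64°  ✓
  (0,5): δ = 71.50°  ·
  (0,6): δ = 126.77°  ·
  (1,2): δ = 137.79°  ·
  (1,3): δ = 102.08°  ·
  (1,4): δ = 64.17°  ·
  (1,5): δ = 0.68°  ✓
  (1,6): δ = 55.95°  ·
  (2,3): δ = 144.29°  ·
  (2,4): δ = 106.38°  ·
  (2,5): δ = 41.53°  ·
  (2,6): δ = 13.74°  ·
  (3,4): δ = 142.09°  ·
  (3,5): δ = 77.24°  ·
  (3,6): δ = 21.97°  ·
  (4,5): δ = 115.15°  ·
  (4,6): δ = 59.88°  ·
  (5,6): δ = 124.73°  ·
antipodal pairs: 2

count = 2; pairs: (0,4), (1,5)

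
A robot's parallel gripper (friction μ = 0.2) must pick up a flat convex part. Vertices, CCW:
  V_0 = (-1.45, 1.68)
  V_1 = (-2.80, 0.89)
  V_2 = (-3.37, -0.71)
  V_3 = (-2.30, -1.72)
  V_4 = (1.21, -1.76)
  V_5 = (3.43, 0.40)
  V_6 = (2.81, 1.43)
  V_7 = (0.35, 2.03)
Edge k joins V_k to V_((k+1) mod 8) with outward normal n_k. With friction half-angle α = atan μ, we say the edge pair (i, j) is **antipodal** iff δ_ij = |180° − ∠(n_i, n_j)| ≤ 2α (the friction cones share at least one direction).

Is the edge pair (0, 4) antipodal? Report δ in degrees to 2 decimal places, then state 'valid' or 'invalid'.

α = atan 0.2 = 11.31°;  2α = 22.62°
edge 0: e_0 = (-1.35, -0.79);  n_0 = (-0.5051, +0.8631)
edge 4: e_4 = (+2.22, +2.16);  n_4 = (+0.6974, -0.7167)
∠(n_0, n_4) = 166.12°
δ = |180° − 166.12°| = 13.88°
13.88° ≤ 2α = 22.62°  →  valid

δ = 13.88°, valid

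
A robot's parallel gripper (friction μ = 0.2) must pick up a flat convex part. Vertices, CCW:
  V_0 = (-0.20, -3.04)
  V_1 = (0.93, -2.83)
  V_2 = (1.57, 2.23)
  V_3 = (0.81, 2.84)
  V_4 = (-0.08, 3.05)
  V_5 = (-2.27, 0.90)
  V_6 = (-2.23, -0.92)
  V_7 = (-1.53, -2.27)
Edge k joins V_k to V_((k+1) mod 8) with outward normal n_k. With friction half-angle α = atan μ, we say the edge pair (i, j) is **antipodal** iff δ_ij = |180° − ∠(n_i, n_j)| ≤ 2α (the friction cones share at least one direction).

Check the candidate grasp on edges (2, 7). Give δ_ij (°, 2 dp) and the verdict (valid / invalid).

δ = 8.68°, valid

α = atan 0.2 = 11.31°;  2α = 22.62°
edge 2: e_2 = (-0.76, +0.61);  n_2 = (+0.6259, +0.7799)
edge 7: e_7 = (+1.33, -0.77);  n_7 = (-0.5010, -0.8654)
∠(n_2, n_7) = 171.32°
δ = |180° − 171.32°| = 8.68°
8.68° ≤ 2α = 22.62°  →  valid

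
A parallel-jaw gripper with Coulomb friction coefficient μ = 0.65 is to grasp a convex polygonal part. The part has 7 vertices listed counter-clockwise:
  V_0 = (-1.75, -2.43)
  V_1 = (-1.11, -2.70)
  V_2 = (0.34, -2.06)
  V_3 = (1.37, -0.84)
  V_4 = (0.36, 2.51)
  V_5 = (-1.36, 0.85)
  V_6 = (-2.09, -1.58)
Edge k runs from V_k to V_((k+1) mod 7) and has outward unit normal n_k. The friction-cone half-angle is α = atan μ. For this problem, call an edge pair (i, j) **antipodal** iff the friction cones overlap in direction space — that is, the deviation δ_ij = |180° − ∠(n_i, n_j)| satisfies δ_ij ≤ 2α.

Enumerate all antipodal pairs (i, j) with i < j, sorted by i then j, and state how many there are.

α = atan 0.65 = 33.02°;  2α = 66.05°
n_0 = (-0.3887, -0.9214)
n_1 = (+0.4038, -0.9148)
n_2 = (+0.7641, -0.6451)
n_3 = (+0.9574, +0.2887)
n_4 = (-0.6944, +0.7195)
n_5 = (-0.9577, +0.2877)
n_6 = (-0.9285, -0.3714)
  (0,1): δ = 133.31°  ·
  (0,2): δ = 107.30°  ·
  (0,3): δ = 50.35°  ✓
  (0,4): δ = 66.86°  ·
  (0,5): δ = 96.15°  ·
  (0,6): δ = 134.68°  ·
  (1,2): δ = 153.99°  ·
  (1,3): δ = 97.04°  ·
  (1,4): δ = 20.17°  ✓
  (1,5): δ = 49.46°  ✓
  (1,6): δ = 87.99°  ·
  (2,3): δ = 123.05°  ·
  (2,4): δ = 5.84°  ✓
  (2,5): δ = 23.45°  ✓
  (2,6): δ = 61.97°  ✓
  (3,4): δ = 62.79°  ✓
  (3,5): δ = 33.50°  ✓
  (3,6): δ = 5.02°  ✓
  (4,5): δ = 150.70°  ·
  (4,6): δ = 112.18°  ·
  (5,6): δ = 141.48°  ·
antipodal pairs: 9

count = 9; pairs: (0,3), (1,4), (1,5), (2,4), (2,5), (2,6), (3,4), (3,5), (3,6)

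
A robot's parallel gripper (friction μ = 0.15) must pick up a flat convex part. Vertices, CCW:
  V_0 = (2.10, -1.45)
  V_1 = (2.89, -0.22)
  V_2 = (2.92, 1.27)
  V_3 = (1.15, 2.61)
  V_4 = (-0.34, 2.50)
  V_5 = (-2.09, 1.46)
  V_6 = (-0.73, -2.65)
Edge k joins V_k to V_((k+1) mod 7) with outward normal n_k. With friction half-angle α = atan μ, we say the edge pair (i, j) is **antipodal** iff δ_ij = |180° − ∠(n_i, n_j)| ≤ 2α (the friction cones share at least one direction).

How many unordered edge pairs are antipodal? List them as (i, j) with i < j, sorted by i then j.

α = atan 0.15 = 8.53°;  2α = 17.06°
n_0 = (+0.8414, -0.5404)
n_1 = (+0.9998, -0.0201)
n_2 = (+0.6036, +0.7973)
n_3 = (-0.0736, +0.9973)
n_4 = (-0.5109, +0.8597)
n_5 = (-0.9494, -0.3141)
n_6 = (+0.3904, -0.9207)
  (0,1): δ = 148.44°  ·
  (0,2): δ = 94.42°  ·
  (0,3): δ = 53.07°  ·
  (0,4): δ = 26.57°  ·
  (0,5): δ = 51.02°  ·
  (0,6): δ = 145.69°  ·
  (1,2): δ = 125.97°  ·
  (1,3): δ = 84.62°  ·
  (1,4): δ = 58.12°  ·
  (1,5): δ = 19.46°  ·
  (1,6): δ = 114.13°  ·
  (2,3): δ = 138.65°  ·
  (2,4): δ = 112.15°  ·
  (2,5): δ = 34.56°  ·
  (2,6): δ = 60.11°  ·
  (3,4): δ = 153.50°  ·
  (3,5): δ = 75.91°  ·
  (3,6): δ = 18.76°  ·
  (4,5): δ = 102.41°  ·
  (4,6): δ = 7.74°  ✓
  (5,6): δ = 85.33°  ·
antipodal pairs: 1

count = 1; pairs: (4,6)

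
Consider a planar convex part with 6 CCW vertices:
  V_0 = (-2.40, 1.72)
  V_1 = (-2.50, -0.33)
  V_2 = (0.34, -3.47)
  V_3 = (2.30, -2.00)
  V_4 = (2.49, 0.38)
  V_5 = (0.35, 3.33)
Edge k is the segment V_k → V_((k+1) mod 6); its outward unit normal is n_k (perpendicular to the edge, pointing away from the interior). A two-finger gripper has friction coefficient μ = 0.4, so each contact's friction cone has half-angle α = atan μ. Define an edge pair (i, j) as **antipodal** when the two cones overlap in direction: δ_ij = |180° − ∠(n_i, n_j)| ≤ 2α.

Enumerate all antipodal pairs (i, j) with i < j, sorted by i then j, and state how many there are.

α = atan 0.4 = 21.80°;  2α = 43.60°
n_0 = (-0.9988, +0.0487)
n_1 = (-0.7416, -0.6708)
n_2 = (+0.6000, -0.8000)
n_3 = (+0.9968, -0.0796)
n_4 = (+0.8094, +0.5872)
n_5 = (-0.5052, +0.8630)
  (0,1): δ = 135.08°  ·
  (0,2): δ = 50.34°  ·
  (0,3): δ = 1.77°  ✓
  (0,4): δ = 38.75°  ✓
  (0,5): δ = 123.14°  ·
  (1,2): δ = 95.26°  ·
  (1,3): δ = 46.69°  ·
  (1,4): δ = 6.17°  ✓
  (1,5): δ = 78.22°  ·
  (2,3): δ = 131.43°  ·
  (2,4): δ = 90.91°  ·
  (2,5): δ = 6.52°  ✓
  (3,4): δ = 139.48°  ·
  (3,5): δ = 55.09°  ·
  (4,5): δ = 95.61°  ·
antipodal pairs: 4

count = 4; pairs: (0,3), (0,4), (1,4), (2,5)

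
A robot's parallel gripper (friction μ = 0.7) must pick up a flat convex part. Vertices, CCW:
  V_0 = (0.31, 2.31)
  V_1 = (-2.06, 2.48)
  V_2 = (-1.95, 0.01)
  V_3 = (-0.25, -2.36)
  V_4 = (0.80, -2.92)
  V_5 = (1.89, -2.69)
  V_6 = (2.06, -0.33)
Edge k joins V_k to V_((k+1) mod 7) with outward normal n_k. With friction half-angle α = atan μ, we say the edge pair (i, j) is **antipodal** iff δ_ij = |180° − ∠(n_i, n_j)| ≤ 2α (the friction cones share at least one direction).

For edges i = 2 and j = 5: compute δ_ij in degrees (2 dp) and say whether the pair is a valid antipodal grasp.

δ = 39.77°, valid

α = atan 0.7 = 34.99°;  2α = 69.98°
edge 2: e_2 = (+1.70, -2.37);  n_2 = (-0.8126, -0.5829)
edge 5: e_5 = (+0.17, +2.36);  n_5 = (+0.9974, -0.0718)
∠(n_2, n_5) = 140.23°
δ = |180° − 140.23°| = 39.77°
39.77° ≤ 2α = 69.98°  →  valid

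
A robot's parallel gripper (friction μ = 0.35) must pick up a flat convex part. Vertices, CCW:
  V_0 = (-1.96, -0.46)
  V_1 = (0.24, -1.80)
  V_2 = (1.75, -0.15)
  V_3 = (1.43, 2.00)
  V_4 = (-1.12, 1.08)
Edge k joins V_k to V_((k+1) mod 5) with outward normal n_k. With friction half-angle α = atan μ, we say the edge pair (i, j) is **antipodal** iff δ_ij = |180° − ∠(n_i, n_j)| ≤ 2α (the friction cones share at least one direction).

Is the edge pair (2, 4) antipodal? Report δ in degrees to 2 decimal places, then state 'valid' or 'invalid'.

α = atan 0.35 = 19.29°;  2α = 38.58°
edge 2: e_2 = (-0.32, +2.15);  n_2 = (+0.9891, +0.1472)
edge 4: e_4 = (-0.84, -1.54);  n_4 = (-0.8779, +0.4789)
∠(n_2, n_4) = 142.92°
δ = |180° − 142.92°| = 37.08°
37.08° ≤ 2α = 38.58°  →  valid

δ = 37.08°, valid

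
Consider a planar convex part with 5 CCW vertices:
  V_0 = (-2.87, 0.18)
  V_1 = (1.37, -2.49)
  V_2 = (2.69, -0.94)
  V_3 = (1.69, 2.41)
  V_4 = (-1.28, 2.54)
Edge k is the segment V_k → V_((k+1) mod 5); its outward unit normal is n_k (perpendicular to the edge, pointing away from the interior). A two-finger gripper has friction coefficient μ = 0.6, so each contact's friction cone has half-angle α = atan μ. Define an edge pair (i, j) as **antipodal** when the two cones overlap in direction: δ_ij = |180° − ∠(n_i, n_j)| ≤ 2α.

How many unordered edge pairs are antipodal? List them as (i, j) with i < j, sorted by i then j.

count = 5; pairs: (0,2), (0,3), (1,3), (1,4), (2,4)

α = atan 0.6 = 30.96°;  2α = 61.93°
n_0 = (-0.5329, -0.8462)
n_1 = (+0.7613, -0.6484)
n_2 = (+0.9582, +0.2860)
n_3 = (+0.0437, +0.9990)
n_4 = (-0.8293, +0.5587)
  (0,1): δ = 98.22°  ·
  (0,2): δ = 41.18°  ✓
  (0,3): δ = 29.69°  ✓
  (0,4): δ = 88.23°  ·
  (1,2): δ = 122.96°  ·
  (1,3): δ = 52.09°  ✓
  (1,4): δ = 6.45°  ✓
  (2,3): δ = 109.13°  ·
  (2,4): δ = 50.59°  ✓
  (3,4): δ = 121.46°  ·
antipodal pairs: 5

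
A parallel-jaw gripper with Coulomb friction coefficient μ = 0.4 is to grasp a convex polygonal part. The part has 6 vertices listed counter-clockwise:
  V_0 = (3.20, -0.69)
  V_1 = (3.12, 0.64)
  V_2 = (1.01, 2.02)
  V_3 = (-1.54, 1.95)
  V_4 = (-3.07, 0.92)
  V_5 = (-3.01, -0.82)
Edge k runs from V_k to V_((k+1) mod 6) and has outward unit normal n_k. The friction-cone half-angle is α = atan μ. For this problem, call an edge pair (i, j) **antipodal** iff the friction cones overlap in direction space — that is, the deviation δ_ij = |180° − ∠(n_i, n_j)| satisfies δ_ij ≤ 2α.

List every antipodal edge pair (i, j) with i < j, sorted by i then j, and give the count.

α = atan 0.4 = 21.80°;  2α = 43.60°
n_0 = (+0.9982, +0.0600)
n_1 = (+0.5474, +0.8369)
n_2 = (-0.0274, +0.9996)
n_3 = (-0.5584, +0.8295)
n_4 = (-0.9994, -0.0345)
n_5 = (+0.0209, -0.9998)
  (0,1): δ = 126.63°  ·
  (0,2): δ = 91.87°  ·
  (0,3): δ = 59.49°  ·
  (0,4): δ = 1.47°  ✓
  (0,5): δ = 87.76°  ·
  (1,2): δ = 145.24°  ·
  (1,3): δ = 112.87°  ·
  (1,4): δ = 54.84°  ·
  (1,5): δ = 34.39°  ✓
  (2,3): δ = 147.62°  ·
  (2,4): δ = 89.60°  ·
  (2,5): δ = 0.37°  ✓
  (3,4): δ = 121.97°  ·
  (3,5): δ = 32.75°  ✓
  (4,5): δ = 90.78°  ·
antipodal pairs: 4

count = 4; pairs: (0,4), (1,5), (2,5), (3,5)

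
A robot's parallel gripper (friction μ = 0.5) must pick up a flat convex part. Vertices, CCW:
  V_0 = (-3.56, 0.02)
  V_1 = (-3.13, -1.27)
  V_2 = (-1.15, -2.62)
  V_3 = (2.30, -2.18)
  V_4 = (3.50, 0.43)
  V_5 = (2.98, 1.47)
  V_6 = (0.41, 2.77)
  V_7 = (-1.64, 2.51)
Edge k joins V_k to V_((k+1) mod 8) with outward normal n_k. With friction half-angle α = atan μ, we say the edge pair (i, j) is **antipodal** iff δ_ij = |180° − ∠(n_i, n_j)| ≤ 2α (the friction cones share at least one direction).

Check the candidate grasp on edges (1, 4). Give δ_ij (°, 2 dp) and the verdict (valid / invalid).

α = atan 0.5 = 26.57°;  2α = 53.13°
edge 1: e_1 = (+1.98, -1.35);  n_1 = (-0.5633, -0.8262)
edge 4: e_4 = (-0.52, +1.04);  n_4 = (+0.8944, +0.4472)
∠(n_1, n_4) = 150.85°
δ = |180° − 150.85°| = 29.15°
29.15° ≤ 2α = 53.13°  →  valid

δ = 29.15°, valid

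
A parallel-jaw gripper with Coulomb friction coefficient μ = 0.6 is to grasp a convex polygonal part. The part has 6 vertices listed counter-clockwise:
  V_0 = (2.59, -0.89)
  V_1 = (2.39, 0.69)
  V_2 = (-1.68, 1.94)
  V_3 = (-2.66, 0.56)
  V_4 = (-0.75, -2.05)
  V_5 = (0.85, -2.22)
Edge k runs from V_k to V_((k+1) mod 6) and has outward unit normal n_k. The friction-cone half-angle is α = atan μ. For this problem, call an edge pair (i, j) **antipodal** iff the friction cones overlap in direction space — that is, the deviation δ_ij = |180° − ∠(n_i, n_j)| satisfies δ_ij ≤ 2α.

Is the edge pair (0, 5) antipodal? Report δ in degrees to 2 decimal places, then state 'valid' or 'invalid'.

α = atan 0.6 = 30.96°;  2α = 61.93°
edge 0: e_0 = (-0.20, +1.58);  n_0 = (+0.9921, +0.1256)
edge 5: e_5 = (+1.74, +1.33);  n_5 = (+0.6073, -0.7945)
∠(n_0, n_5) = 59.82°
δ = |180° − 59.82°| = 120.18°
120.18° > 2α = 61.93°  →  invalid

δ = 120.18°, invalid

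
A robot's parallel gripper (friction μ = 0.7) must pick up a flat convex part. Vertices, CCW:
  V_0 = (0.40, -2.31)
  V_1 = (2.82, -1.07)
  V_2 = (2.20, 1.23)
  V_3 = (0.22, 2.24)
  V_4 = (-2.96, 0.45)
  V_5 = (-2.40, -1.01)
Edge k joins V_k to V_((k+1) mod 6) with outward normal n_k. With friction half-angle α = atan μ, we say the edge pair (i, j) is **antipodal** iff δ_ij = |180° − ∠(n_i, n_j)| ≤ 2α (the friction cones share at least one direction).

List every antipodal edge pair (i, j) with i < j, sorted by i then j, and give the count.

α = atan 0.7 = 34.99°;  2α = 69.98°
n_0 = (+0.4560, -0.8900)
n_1 = (+0.9655, +0.2603)
n_2 = (+0.4544, +0.8908)
n_3 = (-0.4905, +0.8714)
n_4 = (-0.9337, -0.3581)
n_5 = (-0.4211, -0.9070)
  (0,1): δ = 102.04°  ·
  (0,2): δ = 54.16°  ✓
  (0,3): δ = 2.24°  ✓
  (0,4): δ = 83.85°  ·
  (0,5): δ = 127.96°  ·
  (1,2): δ = 132.11°  ·
  (1,3): δ = 75.71°  ·
  (1,4): δ = 5.90°  ✓
  (1,5): δ = 50.01°  ✓
  (2,3): δ = 123.60°  ·
  (2,4): δ = 41.99°  ✓
  (2,5): δ = 2.12°  ✓
  (3,4): δ = 98.39°  ·
  (3,5): δ = 54.28°  ✓
  (4,5): δ = 135.89°  ·
antipodal pairs: 7

count = 7; pairs: (0,2), (0,3), (1,4), (1,5), (2,4), (2,5), (3,5)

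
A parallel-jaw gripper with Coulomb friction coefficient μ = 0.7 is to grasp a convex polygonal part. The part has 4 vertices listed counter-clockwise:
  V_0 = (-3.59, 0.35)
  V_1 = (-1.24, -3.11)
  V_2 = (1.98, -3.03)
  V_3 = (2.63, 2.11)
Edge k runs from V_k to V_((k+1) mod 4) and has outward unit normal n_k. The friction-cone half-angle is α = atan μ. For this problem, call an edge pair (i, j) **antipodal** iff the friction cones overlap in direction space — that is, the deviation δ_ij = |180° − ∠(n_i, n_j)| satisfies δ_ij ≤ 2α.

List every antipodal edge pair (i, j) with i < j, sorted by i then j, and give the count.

α = atan 0.7 = 34.99°;  2α = 69.98°
n_0 = (-0.8272, -0.5619)
n_1 = (+0.0248, -0.9997)
n_2 = (+0.9921, -0.1255)
n_3 = (-0.2723, +0.9622)
  (0,1): δ = 122.76°  ·
  (0,2): δ = 41.39°  ✓
  (0,3): δ = 71.62°  ·
  (1,2): δ = 98.63°  ·
  (1,3): δ = 14.38°  ✓
  (2,3): δ = 66.99°  ✓
antipodal pairs: 3

count = 3; pairs: (0,2), (1,3), (2,3)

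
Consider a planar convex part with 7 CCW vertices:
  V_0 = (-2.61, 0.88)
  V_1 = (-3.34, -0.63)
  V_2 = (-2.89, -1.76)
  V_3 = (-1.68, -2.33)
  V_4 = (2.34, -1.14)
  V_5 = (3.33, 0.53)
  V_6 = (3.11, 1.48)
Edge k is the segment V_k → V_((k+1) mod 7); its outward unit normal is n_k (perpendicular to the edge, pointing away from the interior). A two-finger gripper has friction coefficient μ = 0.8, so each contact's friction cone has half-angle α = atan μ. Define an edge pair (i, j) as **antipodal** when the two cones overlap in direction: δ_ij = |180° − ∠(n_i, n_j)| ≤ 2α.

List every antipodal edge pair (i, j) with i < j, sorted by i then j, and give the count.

α = atan 0.8 = 38.66°;  2α = 77.32°
n_0 = (-0.9003, +0.4352)
n_1 = (-0.9290, -0.3700)
n_2 = (-0.4262, -0.9046)
n_3 = (+0.2838, -0.9589)
n_4 = (+0.8602, -0.5099)
n_5 = (+0.9742, +0.2256)
n_6 = (-0.1043, +0.9945)
  (0,1): δ = 132.48°  ·
  (0,2): δ = 89.42°  ·
  (0,3): δ = 47.71°  ✓
  (0,4): δ = 4.86°  ✓
  (0,5): δ = 38.84°  ✓
  (0,6): δ = 121.79°  ·
  (1,2): δ = 136.94°  ·
  (1,3): δ = 95.22°  ·
  (1,4): δ = 52.37°  ✓
  (1,5): δ = 8.68°  ✓
  (1,6): δ = 74.27°  ✓
  (2,3): δ = 138.29°  ·
  (2,4): δ = 95.44°  ·
  (2,5): δ = 51.74°  ✓
  (2,6): δ = 31.21°  ✓
  (3,4): δ = 137.15°  ·
  (3,5): δ = 93.45°  ·
  (3,6): δ = 10.50°  ✓
  (4,5): δ = 136.30°  ·
  (4,6): δ = 53.35°  ✓
  (5,6): δ = 97.05°  ·
antipodal pairs: 10

count = 10; pairs: (0,3), (0,4), (0,5), (1,4), (1,5), (1,6), (2,5), (2,6), (3,6), (4,6)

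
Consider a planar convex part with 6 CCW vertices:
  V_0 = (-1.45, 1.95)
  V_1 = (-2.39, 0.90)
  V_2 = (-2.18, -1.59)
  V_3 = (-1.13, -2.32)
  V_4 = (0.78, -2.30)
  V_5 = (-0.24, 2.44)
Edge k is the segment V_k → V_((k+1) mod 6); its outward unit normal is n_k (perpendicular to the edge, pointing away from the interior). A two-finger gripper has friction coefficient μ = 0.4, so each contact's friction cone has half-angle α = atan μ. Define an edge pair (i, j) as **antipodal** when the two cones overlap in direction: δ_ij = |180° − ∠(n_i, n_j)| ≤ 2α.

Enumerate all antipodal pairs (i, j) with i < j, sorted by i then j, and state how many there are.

count = 3; pairs: (1,4), (2,4), (3,5)

α = atan 0.4 = 21.80°;  2α = 43.60°
n_0 = (-0.7451, +0.6670)
n_1 = (-0.9965, -0.0840)
n_2 = (-0.5708, -0.8211)
n_3 = (+0.0105, -0.9999)
n_4 = (+0.9776, +0.2104)
n_5 = (-0.3753, +0.9269)
  (0,1): δ = 133.34°  ·
  (0,2): δ = 82.97°  ·
  (0,3): δ = 47.56°  ·
  (0,4): δ = 53.98°  ·
  (0,5): δ = 153.88°  ·
  (1,2): δ = 129.63°  ·
  (1,3): δ = 94.22°  ·
  (1,4): δ = 7.32°  ✓
  (1,5): δ = 107.23°  ·
  (2,3): δ = 144.59°  ·
  (2,4): δ = 43.05°  ✓
  (2,5): δ = 56.85°  ·
  (3,4): δ = 78.46°  ·
  (3,5): δ = 21.45°  ✓
  (4,5): δ = 80.10°  ·
antipodal pairs: 3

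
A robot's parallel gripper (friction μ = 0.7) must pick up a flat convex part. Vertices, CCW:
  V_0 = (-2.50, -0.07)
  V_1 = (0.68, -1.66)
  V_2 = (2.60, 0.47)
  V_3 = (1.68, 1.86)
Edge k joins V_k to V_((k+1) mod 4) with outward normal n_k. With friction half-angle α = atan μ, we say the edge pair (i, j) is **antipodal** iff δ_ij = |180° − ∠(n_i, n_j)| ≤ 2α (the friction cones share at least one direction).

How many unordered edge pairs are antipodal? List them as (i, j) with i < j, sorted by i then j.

count = 3; pairs: (0,2), (0,3), (1,3)

α = atan 0.7 = 34.99°;  2α = 69.98°
n_0 = (-0.4472, -0.8944)
n_1 = (+0.7428, -0.6695)
n_2 = (+0.8339, +0.5519)
n_3 = (-0.4192, +0.9079)
  (0,1): δ = 105.47°  ·
  (0,2): δ = 29.94°  ✓
  (0,3): δ = 51.35°  ✓
  (1,2): δ = 104.47°  ·
  (1,3): δ = 23.18°  ✓
  (2,3): δ = 98.72°  ·
antipodal pairs: 3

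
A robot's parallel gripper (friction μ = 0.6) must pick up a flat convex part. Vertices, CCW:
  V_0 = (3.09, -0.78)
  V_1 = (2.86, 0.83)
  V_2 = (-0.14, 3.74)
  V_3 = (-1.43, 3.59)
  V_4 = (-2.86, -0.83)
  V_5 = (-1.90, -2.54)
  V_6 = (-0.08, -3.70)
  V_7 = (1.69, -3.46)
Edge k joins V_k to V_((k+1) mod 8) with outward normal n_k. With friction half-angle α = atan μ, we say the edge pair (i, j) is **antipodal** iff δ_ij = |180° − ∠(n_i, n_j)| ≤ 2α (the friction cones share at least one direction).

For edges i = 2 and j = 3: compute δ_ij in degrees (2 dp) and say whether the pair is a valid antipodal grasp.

α = atan 0.6 = 30.96°;  2α = 61.93°
edge 2: e_2 = (-1.29, -0.15);  n_2 = (-0.1155, +0.9933)
edge 3: e_3 = (-1.43, -4.42);  n_3 = (-0.9514, +0.3078)
∠(n_2, n_3) = 65.44°
δ = |180° − 65.44°| = 114.56°
114.56° > 2α = 61.93°  →  invalid

δ = 114.56°, invalid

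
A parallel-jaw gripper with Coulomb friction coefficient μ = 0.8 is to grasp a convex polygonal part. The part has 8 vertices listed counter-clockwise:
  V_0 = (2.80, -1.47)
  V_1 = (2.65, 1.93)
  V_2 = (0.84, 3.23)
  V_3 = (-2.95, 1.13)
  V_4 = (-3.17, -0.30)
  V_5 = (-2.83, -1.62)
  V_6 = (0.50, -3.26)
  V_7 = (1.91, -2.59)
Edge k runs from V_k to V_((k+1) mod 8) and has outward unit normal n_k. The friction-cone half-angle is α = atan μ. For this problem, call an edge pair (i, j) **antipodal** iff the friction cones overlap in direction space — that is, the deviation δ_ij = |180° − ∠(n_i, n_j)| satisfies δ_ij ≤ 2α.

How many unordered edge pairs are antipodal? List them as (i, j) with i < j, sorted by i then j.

α = atan 0.8 = 38.66°;  2α = 77.32°
n_0 = (+0.9990, +0.0441)
n_1 = (+0.5834, +0.8122)
n_2 = (-0.4847, +0.8747)
n_3 = (-0.9884, +0.1521)
n_4 = (-0.9684, -0.2494)
n_5 = (-0.4418, -0.8971)
n_6 = (+0.4292, -0.9032)
n_7 = (+0.7829, -0.6221)
  (0,1): δ = 128.21°  ·
  (0,2): δ = 63.54°  ✓
  (0,3): δ = 11.27°  ✓
  (0,4): δ = 11.92°  ✓
  (0,5): δ = 61.25°  ✓
  (0,6): δ = 112.89°  ·
  (0,7): δ = 139.00°  ·
  (1,2): δ = 115.32°  ·
  (1,3): δ = 63.06°  ✓
  (1,4): δ = 39.87°  ✓
  (1,5): δ = 9.47°  ✓
  (1,6): δ = 61.10°  ✓
  (1,7): δ = 87.21°  ·
  (2,3): δ = 127.74°  ·
  (2,4): δ = 104.55°  ·
  (2,5): δ = 55.21°  ✓
  (2,6): δ = 3.57°  ✓
  (2,7): δ = 22.54°  ✓
  (3,4): δ = 156.81°  ·
  (3,5): δ = 107.47°  ·
  (3,6): δ = 55.84°  ✓
  (3,7): δ = 29.73°  ✓
  (4,5): δ = 130.66°  ·
  (4,6): δ = 79.03°  ·
  (4,7): δ = 52.92°  ✓
  (5,6): δ = 128.36°  ·
  (5,7): δ = 102.25°  ·
  (6,7): δ = 153.89°  ·
antipodal pairs: 14

count = 14; pairs: (0,2), (0,3), (0,4), (0,5), (1,3), (1,4), (1,5), (1,6), (2,5), (2,6), (2,7), (3,6), (3,7), (4,7)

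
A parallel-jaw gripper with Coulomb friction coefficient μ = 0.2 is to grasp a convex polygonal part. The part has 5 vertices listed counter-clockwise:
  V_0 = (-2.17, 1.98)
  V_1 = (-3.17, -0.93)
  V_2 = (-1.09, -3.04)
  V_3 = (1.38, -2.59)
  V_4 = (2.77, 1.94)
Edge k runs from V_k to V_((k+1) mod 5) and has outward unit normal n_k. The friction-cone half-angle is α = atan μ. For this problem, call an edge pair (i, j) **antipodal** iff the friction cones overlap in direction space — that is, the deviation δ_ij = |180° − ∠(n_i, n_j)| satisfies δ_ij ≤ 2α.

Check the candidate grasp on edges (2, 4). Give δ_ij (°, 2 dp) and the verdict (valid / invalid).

δ = 10.79°, valid

α = atan 0.2 = 11.31°;  2α = 22.62°
edge 2: e_2 = (+2.47, +0.45);  n_2 = (+0.1792, -0.9838)
edge 4: e_4 = (-4.94, +0.04);  n_4 = (+0.0081, +1.0000)
∠(n_2, n_4) = 169.21°
δ = |180° − 169.21°| = 10.79°
10.79° ≤ 2α = 22.62°  →  valid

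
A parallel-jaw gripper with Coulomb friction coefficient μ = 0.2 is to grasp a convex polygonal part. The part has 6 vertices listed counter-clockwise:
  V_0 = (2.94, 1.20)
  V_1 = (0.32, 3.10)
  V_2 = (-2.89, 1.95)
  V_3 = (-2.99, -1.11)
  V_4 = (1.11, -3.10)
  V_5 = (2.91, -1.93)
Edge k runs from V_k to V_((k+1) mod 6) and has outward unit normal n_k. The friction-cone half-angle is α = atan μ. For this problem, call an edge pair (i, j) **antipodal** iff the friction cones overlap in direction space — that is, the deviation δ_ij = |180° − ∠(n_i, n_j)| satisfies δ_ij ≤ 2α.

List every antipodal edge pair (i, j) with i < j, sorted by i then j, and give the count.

count = 3; pairs: (0,3), (1,4), (2,5)

α = atan 0.2 = 11.31°;  2α = 22.62°
n_0 = (+0.5871, +0.8095)
n_1 = (-0.3373, +0.9414)
n_2 = (-0.9995, +0.0327)
n_3 = (-0.4367, -0.8996)
n_4 = (+0.5450, -0.8384)
n_5 = (+1.0000, -0.0096)
  (0,1): δ = 124.34°  ·
  (0,2): δ = 55.92°  ·
  (0,3): δ = 10.06°  ✓
  (0,4): δ = 68.97°  ·
  (0,5): δ = 125.40°  ·
  (1,2): δ = 111.58°  ·
  (1,3): δ = 45.60°  ·
  (1,4): δ = 13.31°  ✓
  (1,5): δ = 69.74°  ·
  (2,3): δ = 114.02°  ·
  (2,4): δ = 55.10°  ·
  (2,5): δ = 1.32°  ✓
  (3,4): δ = 121.09°  ·
  (3,5): δ = 64.66°  ·
  (4,5): δ = 123.57°  ·
antipodal pairs: 3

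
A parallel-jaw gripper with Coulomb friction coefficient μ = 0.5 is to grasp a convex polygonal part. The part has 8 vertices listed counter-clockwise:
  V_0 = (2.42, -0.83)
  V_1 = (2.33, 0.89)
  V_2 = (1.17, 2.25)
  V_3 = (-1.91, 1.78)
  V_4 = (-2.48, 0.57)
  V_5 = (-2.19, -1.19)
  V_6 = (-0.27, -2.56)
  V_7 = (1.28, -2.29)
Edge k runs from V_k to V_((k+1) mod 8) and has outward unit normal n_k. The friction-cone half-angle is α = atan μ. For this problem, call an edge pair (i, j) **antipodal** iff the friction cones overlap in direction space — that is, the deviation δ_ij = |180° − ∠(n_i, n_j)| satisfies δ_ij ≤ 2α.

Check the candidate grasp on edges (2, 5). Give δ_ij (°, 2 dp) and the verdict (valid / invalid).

δ = 44.19°, valid

α = atan 0.5 = 26.57°;  2α = 53.13°
edge 2: e_2 = (-3.08, -0.47);  n_2 = (-0.1509, +0.9886)
edge 5: e_5 = (+1.92, -1.37);  n_5 = (-0.5808, -0.8140)
∠(n_2, n_5) = 135.81°
δ = |180° − 135.81°| = 44.19°
44.19° ≤ 2α = 53.13°  →  valid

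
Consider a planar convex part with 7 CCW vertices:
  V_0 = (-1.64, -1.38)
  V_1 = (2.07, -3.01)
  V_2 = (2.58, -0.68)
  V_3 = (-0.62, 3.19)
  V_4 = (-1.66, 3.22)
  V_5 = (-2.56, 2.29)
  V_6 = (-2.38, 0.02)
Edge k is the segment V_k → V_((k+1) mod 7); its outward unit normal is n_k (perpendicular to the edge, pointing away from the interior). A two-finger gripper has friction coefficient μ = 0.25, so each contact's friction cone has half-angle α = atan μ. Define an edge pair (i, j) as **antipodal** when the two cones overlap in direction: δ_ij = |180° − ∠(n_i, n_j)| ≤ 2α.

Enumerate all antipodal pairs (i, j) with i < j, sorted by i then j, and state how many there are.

α = atan 0.25 = 14.04°;  2α = 28.07°
n_0 = (-0.4022, -0.9155)
n_1 = (+0.9769, -0.2138)
n_2 = (+0.7707, +0.6372)
n_3 = (+0.0288, +0.9996)
n_4 = (-0.7186, +0.6954)
n_5 = (-0.9969, -0.0790)
n_6 = (-0.8841, -0.4673)
  (0,1): δ = 78.63°  ·
  (0,2): δ = 26.70°  ✓
  (0,3): δ = 22.07°  ✓
  (0,4): δ = 69.66°  ·
  (0,5): δ = 118.25°  ·
  (0,6): δ = 141.58°  ·
  (1,2): δ = 128.07°  ·
  (1,3): δ = 79.31°  ·
  (1,4): δ = 31.71°  ·
  (1,5): δ = 16.88°  ✓
  (1,6): δ = 40.21°  ·
  (2,3): δ = 131.24°  ·
  (2,4): δ = 83.65°  ·
  (2,5): δ = 35.05°  ·
  (2,6): δ = 11.73°  ✓
  (3,4): δ = 132.41°  ·
  (3,5): δ = 83.81°  ·
  (3,6): δ = 60.49°  ·
  (4,5): δ = 131.41°  ·
  (4,6): δ = 108.08°  ·
  (5,6): δ = 156.67°  ·
antipodal pairs: 4

count = 4; pairs: (0,2), (0,3), (1,5), (2,6)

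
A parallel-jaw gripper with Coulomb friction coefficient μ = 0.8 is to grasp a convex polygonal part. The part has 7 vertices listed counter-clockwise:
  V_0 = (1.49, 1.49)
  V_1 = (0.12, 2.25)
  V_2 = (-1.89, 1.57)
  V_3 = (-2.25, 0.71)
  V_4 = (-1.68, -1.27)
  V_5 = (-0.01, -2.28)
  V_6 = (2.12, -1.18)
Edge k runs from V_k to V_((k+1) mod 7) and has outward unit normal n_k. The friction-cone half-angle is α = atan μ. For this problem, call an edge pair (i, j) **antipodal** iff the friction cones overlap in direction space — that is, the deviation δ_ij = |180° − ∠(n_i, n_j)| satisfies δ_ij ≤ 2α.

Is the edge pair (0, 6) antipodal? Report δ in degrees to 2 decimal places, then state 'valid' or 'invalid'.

δ = 132.30°, invalid

α = atan 0.8 = 38.66°;  2α = 77.32°
edge 0: e_0 = (-1.37, +0.76);  n_0 = (+0.4851, +0.8745)
edge 6: e_6 = (-0.63, +2.67);  n_6 = (+0.9733, +0.2296)
∠(n_0, n_6) = 47.70°
δ = |180° − 47.70°| = 132.30°
132.30° > 2α = 77.32°  →  invalid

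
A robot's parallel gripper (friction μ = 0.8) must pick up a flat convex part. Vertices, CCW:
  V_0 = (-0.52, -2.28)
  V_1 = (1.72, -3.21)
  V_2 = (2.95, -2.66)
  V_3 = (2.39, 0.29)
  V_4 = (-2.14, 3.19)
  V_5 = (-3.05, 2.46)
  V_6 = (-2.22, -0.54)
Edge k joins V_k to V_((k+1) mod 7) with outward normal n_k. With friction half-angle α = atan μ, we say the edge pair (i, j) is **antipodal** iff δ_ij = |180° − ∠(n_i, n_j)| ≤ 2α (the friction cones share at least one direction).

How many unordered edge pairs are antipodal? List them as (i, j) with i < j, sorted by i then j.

α = atan 0.8 = 38.66°;  2α = 77.32°
n_0 = (-0.3834, -0.9236)
n_1 = (+0.4082, -0.9129)
n_2 = (+0.9825, +0.1865)
n_3 = (+0.5392, +0.8422)
n_4 = (-0.6257, +0.7800)
n_5 = (-0.9638, -0.2666)
n_6 = (-0.7153, -0.6988)
  (0,1): δ = 133.36°  ·
  (0,2): δ = 56.70°  ✓
  (0,3): δ = 10.08°  ✓
  (0,4): δ = 61.28°  ✓
  (0,5): δ = 128.01°  ·
  (0,6): δ = 156.88°  ·
  (1,2): δ = 103.34°  ·
  (1,3): δ = 56.72°  ✓
  (1,4): δ = 14.64°  ✓
  (1,5): δ = 81.37°  ·
  (1,6): δ = 110.24°  ·
  (2,3): δ = 133.38°  ·
  (2,4): δ = 62.01°  ✓
  (2,5): δ = 4.72°  ✓
  (2,6): δ = 33.59°  ✓
  (3,4): δ = 108.64°  ·
  (3,5): δ = 41.91°  ✓
  (3,6): δ = 13.04°  ✓
  (4,5): δ = 113.27°  ·
  (4,6): δ = 84.40°  ·
  (5,6): δ = 151.13°  ·
antipodal pairs: 10

count = 10; pairs: (0,2), (0,3), (0,4), (1,3), (1,4), (2,4), (2,5), (2,6), (3,5), (3,6)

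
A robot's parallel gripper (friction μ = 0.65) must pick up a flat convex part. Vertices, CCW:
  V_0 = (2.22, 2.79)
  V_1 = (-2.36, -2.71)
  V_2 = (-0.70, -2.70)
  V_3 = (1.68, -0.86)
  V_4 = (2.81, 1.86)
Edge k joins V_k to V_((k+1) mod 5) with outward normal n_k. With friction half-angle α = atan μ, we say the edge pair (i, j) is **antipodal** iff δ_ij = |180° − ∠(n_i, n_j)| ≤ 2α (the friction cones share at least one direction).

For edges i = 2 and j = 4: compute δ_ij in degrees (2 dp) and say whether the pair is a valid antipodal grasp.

δ = 95.32°, invalid

α = atan 0.65 = 33.02°;  2α = 66.05°
edge 2: e_2 = (+2.38, +1.84);  n_2 = (+0.6116, -0.7911)
edge 4: e_4 = (-0.59, +0.93);  n_4 = (+0.8444, +0.5357)
∠(n_2, n_4) = 84.68°
δ = |180° − 84.68°| = 95.32°
95.32° > 2α = 66.05°  →  invalid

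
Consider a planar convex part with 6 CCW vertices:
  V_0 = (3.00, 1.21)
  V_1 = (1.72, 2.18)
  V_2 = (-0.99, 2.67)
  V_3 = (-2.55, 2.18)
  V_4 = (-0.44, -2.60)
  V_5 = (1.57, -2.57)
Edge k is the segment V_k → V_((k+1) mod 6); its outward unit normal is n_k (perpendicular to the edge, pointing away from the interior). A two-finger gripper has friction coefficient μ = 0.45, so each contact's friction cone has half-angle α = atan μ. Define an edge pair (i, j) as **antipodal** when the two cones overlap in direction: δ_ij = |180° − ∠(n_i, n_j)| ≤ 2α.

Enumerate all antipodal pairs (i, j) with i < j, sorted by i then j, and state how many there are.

α = atan 0.45 = 24.23°;  2α = 48.46°
n_0 = (+0.6040, +0.7970)
n_1 = (+0.1779, +0.9840)
n_2 = (-0.2997, +0.9540)
n_3 = (-0.9148, -0.4038)
n_4 = (+0.0149, -0.9999)
n_5 = (+0.9353, -0.3538)
  (0,1): δ = 153.09°  ·
  (0,2): δ = 125.41°  ·
  (0,3): δ = 29.03°  ✓
  (0,4): δ = 38.01°  ✓
  (0,5): δ = 106.43°  ·
  (1,2): δ = 152.31°  ·
  (1,3): δ = 55.93°  ·
  (1,4): δ = 11.10°  ✓
  (1,5): δ = 79.53°  ·
  (2,3): δ = 83.62°  ·
  (2,4): δ = 16.58°  ✓
  (2,5): δ = 51.84°  ·
  (3,4): δ = 112.96°  ·
  (3,5): δ = 44.54°  ✓
  (4,5): δ = 111.58°  ·
antipodal pairs: 5

count = 5; pairs: (0,3), (0,4), (1,4), (2,4), (3,5)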